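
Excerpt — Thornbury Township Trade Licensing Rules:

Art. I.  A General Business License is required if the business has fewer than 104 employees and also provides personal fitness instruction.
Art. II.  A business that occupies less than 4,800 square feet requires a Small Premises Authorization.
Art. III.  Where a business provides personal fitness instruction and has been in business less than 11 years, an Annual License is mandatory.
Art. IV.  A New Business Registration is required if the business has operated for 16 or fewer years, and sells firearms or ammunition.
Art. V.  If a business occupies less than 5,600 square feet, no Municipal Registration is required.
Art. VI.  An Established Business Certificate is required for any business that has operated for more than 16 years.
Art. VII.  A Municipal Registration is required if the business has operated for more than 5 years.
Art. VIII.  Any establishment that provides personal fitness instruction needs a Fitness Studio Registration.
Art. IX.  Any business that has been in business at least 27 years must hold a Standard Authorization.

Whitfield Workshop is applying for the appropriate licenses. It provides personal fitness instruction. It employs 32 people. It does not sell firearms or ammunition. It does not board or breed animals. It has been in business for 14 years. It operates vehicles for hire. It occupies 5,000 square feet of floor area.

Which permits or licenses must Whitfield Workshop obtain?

Art. I. employees 32 < 104; provides personal fitness instruction → General Business License required.
Art. II. floor area 5,000 square feet ≥ 4,800 square feet → Small Premises Authorization not required.
Art. III. provides personal fitness instruction; years in business 14 ≥ 11 → Annual License not required.
Art. IV. years in business 14 ≤ 16; does not sell firearms or ammunition → New Business Registration not required.
Art. V. floor area 5,000 square feet < 5,600 square feet → exempt from Municipal Registration.
Art. VI. years in business 14 ≤ 16 → Established Business Certificate not required.
Art. VII. years in business 14 > 5 → Municipal Registration required.
Art. VIII. provides personal fitness instruction → Fitness Studio Registration required.
Art. IX. years in business 14 < 27 → Standard Authorization not required.

Fitness Studio Registration, General Business License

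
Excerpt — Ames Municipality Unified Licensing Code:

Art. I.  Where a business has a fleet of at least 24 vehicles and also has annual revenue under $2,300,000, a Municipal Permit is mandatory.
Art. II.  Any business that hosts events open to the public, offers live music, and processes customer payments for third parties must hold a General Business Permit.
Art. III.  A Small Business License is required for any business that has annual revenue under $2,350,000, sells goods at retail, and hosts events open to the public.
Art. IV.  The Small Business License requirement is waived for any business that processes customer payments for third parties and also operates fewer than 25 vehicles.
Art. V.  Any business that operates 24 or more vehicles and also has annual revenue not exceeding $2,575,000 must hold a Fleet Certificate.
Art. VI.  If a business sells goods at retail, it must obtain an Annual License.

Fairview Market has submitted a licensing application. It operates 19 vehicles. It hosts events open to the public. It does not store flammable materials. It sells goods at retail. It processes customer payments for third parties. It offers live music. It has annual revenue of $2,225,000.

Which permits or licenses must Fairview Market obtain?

Art. I. vehicles 19 < 24; revenue $2,225,000 < $2,300,000 → Municipal Permit not required.
Art. II. hosts events open to the public; offers live music; processes customer payments for third parties → General Business Permit required.
Art. III. revenue $2,225,000 < $2,350,000; sells goods at retail; hosts events open to the public → Small Business License required.
Art. IV. processes customer payments for third parties; vehicles 19 < 25 → exempt from Small Business License.
Art. V. vehicles 19 < 24; revenue $2,225,000 ≤ $2,575,000 → Fleet Certificate not required.
Art. VI. sells goods at retail → Annual License required.

Annual License, General Business Permit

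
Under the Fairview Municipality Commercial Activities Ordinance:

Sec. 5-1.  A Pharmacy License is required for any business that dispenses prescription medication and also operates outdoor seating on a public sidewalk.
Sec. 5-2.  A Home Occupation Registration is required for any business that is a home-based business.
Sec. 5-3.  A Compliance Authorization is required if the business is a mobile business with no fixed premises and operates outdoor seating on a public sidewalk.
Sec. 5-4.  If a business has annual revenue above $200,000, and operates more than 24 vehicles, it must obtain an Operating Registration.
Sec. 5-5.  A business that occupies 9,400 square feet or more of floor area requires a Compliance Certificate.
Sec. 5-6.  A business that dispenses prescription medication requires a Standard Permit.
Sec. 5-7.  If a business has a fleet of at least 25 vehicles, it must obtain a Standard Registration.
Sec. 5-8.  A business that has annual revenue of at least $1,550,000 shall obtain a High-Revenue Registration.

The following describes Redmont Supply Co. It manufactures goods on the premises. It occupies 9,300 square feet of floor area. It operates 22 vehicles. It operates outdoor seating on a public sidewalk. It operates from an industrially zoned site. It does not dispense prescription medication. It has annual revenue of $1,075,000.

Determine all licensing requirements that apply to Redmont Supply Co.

None

Sec. 5-1. does not dispense prescription medication; operates outdoor seating on a public sidewalk → Pharmacy License not required.
Sec. 5-2. operates from an industrially zoned site (not: is a home-based business) → Home Occupation Registration not required.
Sec. 5-3. operates from an industrially zoned site (not: is a mobile business with no fixed premises); operates outdoor seating on a public sidewalk → Compliance Authorization not required.
Sec. 5-4. revenue $1,075,000 > $200,000; vehicles 22 ≤ 24 → Operating Registration not required.
Sec. 5-5. floor area 9,300 square feet < 9,400 square feet → Compliance Certificate not required.
Sec. 5-6. does not dispense prescription medication → Standard Permit not required.
Sec. 5-7. vehicles 22 < 25 → Standard Registration not required.
Sec. 5-8. revenue $1,075,000 < $1,550,000 → High-Revenue Registration not required.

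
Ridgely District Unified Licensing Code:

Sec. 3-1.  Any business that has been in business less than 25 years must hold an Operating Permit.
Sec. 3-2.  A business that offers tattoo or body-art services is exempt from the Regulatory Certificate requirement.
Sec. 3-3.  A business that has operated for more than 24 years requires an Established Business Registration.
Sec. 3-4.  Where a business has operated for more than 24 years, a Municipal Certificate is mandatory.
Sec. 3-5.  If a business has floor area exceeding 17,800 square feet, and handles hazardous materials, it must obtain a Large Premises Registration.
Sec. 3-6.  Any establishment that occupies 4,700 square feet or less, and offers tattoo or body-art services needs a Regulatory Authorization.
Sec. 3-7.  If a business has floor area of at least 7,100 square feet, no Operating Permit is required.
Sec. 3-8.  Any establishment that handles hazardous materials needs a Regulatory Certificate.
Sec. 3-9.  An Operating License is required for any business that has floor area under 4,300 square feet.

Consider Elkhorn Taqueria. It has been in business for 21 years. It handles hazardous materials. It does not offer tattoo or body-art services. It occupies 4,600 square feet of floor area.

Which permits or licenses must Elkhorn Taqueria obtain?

Sec. 3-1. years in business 21 < 25 → Operating Permit required.
Sec. 3-2. does not offer tattoo or body-art services → Regulatory Certificate exemption does not apply.
Sec. 3-3. years in business 21 ≤ 24 → Established Business Registration not required.
Sec. 3-4. years in business 21 ≤ 24 → Municipal Certificate not required.
Sec. 3-5. floor area 4,600 square feet ≤ 17,800 square feet; handles hazardous materials → Large Premises Registration not required.
Sec. 3-6. floor area 4,600 square feet ≤ 4,700 square feet; does not offer tattoo or body-art services → Regulatory Authorization not required.
Sec. 3-7. floor area 4,600 square feet < 7,100 square feet → Operating Permit exemption does not apply.
Sec. 3-8. handles hazardous materials → Regulatory Certificate required.
Sec. 3-9. floor area 4,600 square feet ≥ 4,300 square feet → Operating License not required.

Operating Permit, Regulatory Certificate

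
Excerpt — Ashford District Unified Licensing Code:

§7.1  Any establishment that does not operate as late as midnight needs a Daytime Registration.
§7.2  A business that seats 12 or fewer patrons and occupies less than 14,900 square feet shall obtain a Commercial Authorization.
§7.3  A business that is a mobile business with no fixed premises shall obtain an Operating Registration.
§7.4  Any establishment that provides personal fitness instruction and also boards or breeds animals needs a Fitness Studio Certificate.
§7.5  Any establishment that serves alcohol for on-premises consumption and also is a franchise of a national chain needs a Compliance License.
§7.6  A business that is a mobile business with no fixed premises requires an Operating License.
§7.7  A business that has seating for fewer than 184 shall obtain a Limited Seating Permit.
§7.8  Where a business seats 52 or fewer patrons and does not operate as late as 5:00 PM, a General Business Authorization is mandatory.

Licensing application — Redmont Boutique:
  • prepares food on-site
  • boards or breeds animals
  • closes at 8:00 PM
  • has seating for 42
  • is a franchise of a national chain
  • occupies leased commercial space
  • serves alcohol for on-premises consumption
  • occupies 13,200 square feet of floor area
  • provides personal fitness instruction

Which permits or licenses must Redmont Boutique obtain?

§7.1 closes 8:00 PM, at/before midnight → Daytime Registration required.
§7.2 seating 42 > 12; floor area 13,200 square feet < 14,900 square feet → Commercial Authorization not required.
§7.3 occupies leased commercial space (not: is a mobile business with no fixed premises) → Operating Registration not required.
§7.4 provides personal fitness instruction; boards or breeds animals → Fitness Studio Certificate required.
§7.5 serves alcohol for on-premises consumption; is a franchise of a national chain → Compliance License required.
§7.6 occupies leased commercial space (not: is a mobile business with no fixed premises) → Operating License not required.
§7.7 seating 42 < 184 → Limited Seating Permit required.
§7.8 seating 42 ≤ 52; closes 8:00 PM, after 5:00 PM → General Business Authorization not required.

Compliance License, Daytime Registration, Fitness Studio Certificate, Limited Seating Permit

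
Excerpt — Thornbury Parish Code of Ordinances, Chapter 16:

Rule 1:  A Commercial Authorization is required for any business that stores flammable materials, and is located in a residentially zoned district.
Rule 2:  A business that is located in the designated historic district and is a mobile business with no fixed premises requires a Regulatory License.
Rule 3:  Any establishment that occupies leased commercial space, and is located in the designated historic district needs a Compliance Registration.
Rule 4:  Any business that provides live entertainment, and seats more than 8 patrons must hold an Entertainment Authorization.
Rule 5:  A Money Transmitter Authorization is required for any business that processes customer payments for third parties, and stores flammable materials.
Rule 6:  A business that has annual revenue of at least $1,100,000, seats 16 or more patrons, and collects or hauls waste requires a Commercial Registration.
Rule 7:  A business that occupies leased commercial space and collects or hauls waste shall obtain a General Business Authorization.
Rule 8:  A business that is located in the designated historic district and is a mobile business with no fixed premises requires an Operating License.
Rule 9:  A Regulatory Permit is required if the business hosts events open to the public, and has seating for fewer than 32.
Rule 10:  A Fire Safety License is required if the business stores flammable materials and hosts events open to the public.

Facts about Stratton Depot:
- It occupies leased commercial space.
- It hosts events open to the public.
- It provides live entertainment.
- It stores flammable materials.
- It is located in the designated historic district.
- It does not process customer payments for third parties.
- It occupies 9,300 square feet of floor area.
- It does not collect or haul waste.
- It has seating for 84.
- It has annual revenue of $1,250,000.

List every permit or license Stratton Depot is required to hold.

Rule 1: stores flammable materials; is located in the designated historic district (not: is located in a residentially zoned district) → Commercial Authorization not required.
Rule 2: is located in the designated historic district; occupies leased commercial space (not: is a mobile business with no fixed premises) → Regulatory License not required.
Rule 3: occupies leased commercial space; is located in the designated historic district → Compliance Registration required.
Rule 4: provides live entertainment; seating 84 > 8 → Entertainment Authorization required.
Rule 5: does not process customer payments for third parties; stores flammable materials → Money Transmitter Authorization not required.
Rule 6: revenue $1,250,000 ≥ $1,100,000; seating 84 ≥ 16; does not collect or haul waste → Commercial Registration not required.
Rule 7: occupies leased commercial space; does not collect or haul waste → General Business Authorization not required.
Rule 8: is located in the designated historic district; occupies leased commercial space (not: is a mobile business with no fixed premises) → Operating License not required.
Rule 9: hosts events open to the public; seating 84 ≥ 32 → Regulatory Permit not required.
Rule 10: stores flammable materials; hosts events open to the public → Fire Safety License required.

Compliance Registration, Entertainment Authorization, Fire Safety License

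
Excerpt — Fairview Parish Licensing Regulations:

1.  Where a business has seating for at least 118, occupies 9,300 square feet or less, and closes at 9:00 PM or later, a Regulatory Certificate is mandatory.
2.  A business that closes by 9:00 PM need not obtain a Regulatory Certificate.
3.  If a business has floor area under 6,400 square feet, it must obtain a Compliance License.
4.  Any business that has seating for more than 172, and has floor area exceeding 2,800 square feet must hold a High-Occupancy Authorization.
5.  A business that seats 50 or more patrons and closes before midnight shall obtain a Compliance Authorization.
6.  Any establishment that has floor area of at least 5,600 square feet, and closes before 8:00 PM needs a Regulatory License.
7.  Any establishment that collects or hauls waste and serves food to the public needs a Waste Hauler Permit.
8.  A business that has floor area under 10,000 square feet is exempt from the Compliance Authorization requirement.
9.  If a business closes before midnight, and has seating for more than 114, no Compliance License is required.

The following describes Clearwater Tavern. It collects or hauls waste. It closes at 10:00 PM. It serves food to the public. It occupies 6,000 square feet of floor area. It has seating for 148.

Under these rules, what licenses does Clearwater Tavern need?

1. seating 148 ≥ 118; floor area 6,000 square feet ≤ 9,300 square feet; closes 10:00 PM, after 9:00 PM → Regulatory Certificate required.
2. closes 10:00 PM, after 9:00 PM → Regulatory Certificate exemption does not apply.
3. floor area 6,000 square feet < 6,400 square feet → Compliance License required.
4. seating 148 ≤ 172; floor area 6,000 square feet > 2,800 square feet → High-Occupancy Authorization not required.
5. seating 148 ≥ 50; closes 10:00 PM, at/before midnight → Compliance Authorization required.
6. floor area 6,000 square feet ≥ 5,600 square feet; closes 10:00 PM, after 8:00 PM → Regulatory License not required.
7. collects or hauls waste; serves food to the public → Waste Hauler Permit required.
8. floor area 6,000 square feet < 10,000 square feet → exempt from Compliance Authorization.
9. closes 10:00 PM, at/before midnight; seating 148 > 114 → exempt from Compliance License.

Regulatory Certificate, Waste Hauler Permit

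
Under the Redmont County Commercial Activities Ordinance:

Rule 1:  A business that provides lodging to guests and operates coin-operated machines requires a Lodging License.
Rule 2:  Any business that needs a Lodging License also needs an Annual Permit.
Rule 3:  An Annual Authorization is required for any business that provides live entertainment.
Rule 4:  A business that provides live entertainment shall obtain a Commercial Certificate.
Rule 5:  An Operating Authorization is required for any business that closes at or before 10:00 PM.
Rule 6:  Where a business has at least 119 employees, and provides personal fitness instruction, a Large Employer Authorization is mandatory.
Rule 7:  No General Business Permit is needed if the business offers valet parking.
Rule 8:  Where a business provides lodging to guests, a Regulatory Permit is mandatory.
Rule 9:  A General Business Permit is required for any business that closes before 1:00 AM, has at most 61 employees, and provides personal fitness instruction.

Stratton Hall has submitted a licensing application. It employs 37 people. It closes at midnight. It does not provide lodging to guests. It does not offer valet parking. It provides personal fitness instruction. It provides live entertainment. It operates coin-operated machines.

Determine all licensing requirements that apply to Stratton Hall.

Rule 1: does not provide lodging to guests; operates coin-operated machines → Lodging License not required.
Rule 2: Lodging License is not required → no effect.
Rule 3: provides live entertainment → Annual Authorization required.
Rule 4: provides live entertainment → Commercial Certificate required.
Rule 5: closes midnight, after 10:00 PM → Operating Authorization not required.
Rule 6: employees 37 < 119; provides personal fitness instruction → Large Employer Authorization not required.
Rule 7: does not offer valet parking → General Business Permit exemption does not apply.
Rule 8: does not provide lodging to guests → Regulatory Permit not required.
Rule 9: closes midnight, at/before 1:00 AM; employees 37 ≤ 61; provides personal fitness instruction → General Business Permit required.

Annual Authorization, Commercial Certificate, General Business Permit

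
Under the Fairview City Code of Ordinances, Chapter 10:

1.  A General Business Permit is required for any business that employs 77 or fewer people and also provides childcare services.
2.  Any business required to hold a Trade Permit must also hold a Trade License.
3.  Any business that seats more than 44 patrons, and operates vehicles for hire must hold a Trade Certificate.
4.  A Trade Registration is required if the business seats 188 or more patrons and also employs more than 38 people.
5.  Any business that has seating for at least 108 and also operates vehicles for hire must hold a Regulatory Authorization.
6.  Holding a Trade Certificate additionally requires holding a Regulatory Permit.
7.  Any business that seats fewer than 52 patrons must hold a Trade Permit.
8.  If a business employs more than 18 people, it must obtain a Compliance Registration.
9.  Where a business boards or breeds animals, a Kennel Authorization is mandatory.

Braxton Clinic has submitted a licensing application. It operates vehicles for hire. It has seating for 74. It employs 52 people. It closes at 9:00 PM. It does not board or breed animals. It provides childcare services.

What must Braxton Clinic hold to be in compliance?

1. employees 52 ≤ 77; provides childcare services → General Business Permit required.
2. Trade Permit is not required → no effect.
3. seating 74 > 44; operates vehicles for hire → Trade Certificate required.
4. seating 74 < 188; employees 52 > 38 → Trade Registration not required.
5. seating 74 < 108; operates vehicles for hire → Regulatory Authorization not required.
6. Trade Certificate is required → Regulatory Permit also required.
7. seating 74 ≥ 52 → Trade Permit not required.
8. employees 52 > 18 → Compliance Registration required.
9. does not board or breed animals → Kennel Authorization not required.

Compliance Registration, General Business Permit, Regulatory Permit, Trade Certificate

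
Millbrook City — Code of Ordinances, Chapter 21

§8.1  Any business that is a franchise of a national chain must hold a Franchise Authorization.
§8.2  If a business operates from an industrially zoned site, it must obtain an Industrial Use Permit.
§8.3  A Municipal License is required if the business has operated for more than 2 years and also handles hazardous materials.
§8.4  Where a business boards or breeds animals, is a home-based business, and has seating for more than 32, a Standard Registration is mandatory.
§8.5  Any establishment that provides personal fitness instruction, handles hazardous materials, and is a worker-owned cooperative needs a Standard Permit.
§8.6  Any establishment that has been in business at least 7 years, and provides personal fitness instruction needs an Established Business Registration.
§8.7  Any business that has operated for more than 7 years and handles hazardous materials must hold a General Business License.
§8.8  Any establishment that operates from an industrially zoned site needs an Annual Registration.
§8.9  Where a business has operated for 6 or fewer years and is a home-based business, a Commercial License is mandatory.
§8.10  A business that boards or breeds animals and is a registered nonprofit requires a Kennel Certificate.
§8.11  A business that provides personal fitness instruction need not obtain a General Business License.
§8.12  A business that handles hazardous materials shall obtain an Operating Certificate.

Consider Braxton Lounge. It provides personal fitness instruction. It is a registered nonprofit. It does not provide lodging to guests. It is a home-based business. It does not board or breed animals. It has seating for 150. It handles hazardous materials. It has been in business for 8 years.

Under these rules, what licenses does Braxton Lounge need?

Established Business Registration, Municipal License, Operating Certificate

§8.1 is a registered nonprofit (not: is a franchise of a national chain) → Franchise Authorization not required.
§8.2 is a home-based business (not: operates from an industrially zoned site) → Industrial Use Permit not required.
§8.3 years in business 8 > 2; handles hazardous materials → Municipal License required.
§8.4 does not board or breed animals; is a home-based business; seating 150 > 32 → Standard Registration not required.
§8.5 provides personal fitness instruction; handles hazardous materials; is a registered nonprofit (not: is a worker-owned cooperative) → Standard Permit not required.
§8.6 years in business 8 ≥ 7; provides personal fitness instruction → Established Business Registration required.
§8.7 years in business 8 > 7; handles hazardous materials → General Business License required.
§8.8 is a home-based business (not: operates from an industrially zoned site) → Annual Registration not required.
§8.9 years in business 8 > 6; is a home-based business → Commercial License not required.
§8.10 does not board or breed animals; is a registered nonprofit → Kennel Certificate not required.
§8.11 provides personal fitness instruction → exempt from General Business License.
§8.12 handles hazardous materials → Operating Certificate required.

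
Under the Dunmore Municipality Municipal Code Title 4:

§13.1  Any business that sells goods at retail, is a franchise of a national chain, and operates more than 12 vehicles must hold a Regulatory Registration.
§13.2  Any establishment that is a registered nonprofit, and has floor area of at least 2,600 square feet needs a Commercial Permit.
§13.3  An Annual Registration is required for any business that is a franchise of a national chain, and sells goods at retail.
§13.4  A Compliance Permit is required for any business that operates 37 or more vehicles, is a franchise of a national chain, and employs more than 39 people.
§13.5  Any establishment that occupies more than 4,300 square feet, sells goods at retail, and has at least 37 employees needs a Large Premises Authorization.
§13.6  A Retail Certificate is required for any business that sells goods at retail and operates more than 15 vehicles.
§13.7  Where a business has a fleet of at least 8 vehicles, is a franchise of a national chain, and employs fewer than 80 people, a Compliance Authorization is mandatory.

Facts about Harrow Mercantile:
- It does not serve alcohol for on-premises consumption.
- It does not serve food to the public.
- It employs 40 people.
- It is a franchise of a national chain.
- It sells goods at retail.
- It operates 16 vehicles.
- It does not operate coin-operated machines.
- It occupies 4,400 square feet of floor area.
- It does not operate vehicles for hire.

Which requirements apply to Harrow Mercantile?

§13.1 sells goods at retail; is a franchise of a national chain; vehicles 16 > 12 → Regulatory Registration required.
§13.2 is a franchise of a national chain (not: is a registered nonprofit); floor area 4,400 square feet ≥ 2,600 square feet → Commercial Permit not required.
§13.3 is a franchise of a national chain; sells goods at retail → Annual Registration required.
§13.4 vehicles 16 < 37; is a franchise of a national chain; employees 40 > 39 → Compliance Permit not required.
§13.5 floor area 4,400 square feet > 4,300 square feet; sells goods at retail; employees 40 ≥ 37 → Large Premises Authorization required.
§13.6 sells goods at retail; vehicles 16 > 15 → Retail Certificate required.
§13.7 vehicles 16 ≥ 8; is a franchise of a national chain; employees 40 < 80 → Compliance Authorization required.

Annual Registration, Compliance Authorization, Large Premises Authorization, Regulatory Registration, Retail Certificate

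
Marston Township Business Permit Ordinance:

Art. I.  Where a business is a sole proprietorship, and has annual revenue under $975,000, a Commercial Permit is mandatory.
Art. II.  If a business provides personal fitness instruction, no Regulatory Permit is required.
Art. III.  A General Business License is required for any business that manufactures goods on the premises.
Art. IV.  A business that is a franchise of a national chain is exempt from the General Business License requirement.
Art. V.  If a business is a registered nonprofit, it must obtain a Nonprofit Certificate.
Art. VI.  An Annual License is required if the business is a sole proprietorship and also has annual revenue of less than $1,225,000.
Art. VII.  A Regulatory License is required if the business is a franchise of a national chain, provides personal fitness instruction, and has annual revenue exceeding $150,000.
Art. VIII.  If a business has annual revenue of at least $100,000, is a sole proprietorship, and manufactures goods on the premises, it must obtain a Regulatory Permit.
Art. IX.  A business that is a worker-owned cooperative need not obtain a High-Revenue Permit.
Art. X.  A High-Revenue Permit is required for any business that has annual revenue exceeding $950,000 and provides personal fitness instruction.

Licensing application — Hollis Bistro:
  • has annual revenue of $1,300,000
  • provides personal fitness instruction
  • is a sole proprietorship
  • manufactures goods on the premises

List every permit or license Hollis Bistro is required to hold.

Art. I. is a sole proprietorship; revenue $1,300,000 ≥ $975,000 → Commercial Permit not required.
Art. II. provides personal fitness instruction → exempt from Regulatory Permit.
Art. III. manufactures goods on the premises → General Business License required.
Art. IV. is a sole proprietorship (not: is a franchise of a national chain) → General Business License exemption does not apply.
Art. V. is a sole proprietorship (not: is a registered nonprofit) → Nonprofit Certificate not required.
Art. VI. is a sole proprietorship; revenue $1,300,000 ≥ $1,225,000 → Annual License not required.
Art. VII. is a sole proprietorship (not: is a franchise of a national chain); provides personal fitness instruction; revenue $1,300,000 > $150,000 → Regulatory License not required.
Art. VIII. revenue $1,300,000 ≥ $100,000; is a sole proprietorship; manufactures goods on the premises → Regulatory Permit required.
Art. IX. is a sole proprietorship (not: is a worker-owned cooperative) → High-Revenue Permit exemption does not apply.
Art. X. revenue $1,300,000 > $950,000; provides personal fitness instruction → High-Revenue Permit required.

General Business License, High-Revenue Permit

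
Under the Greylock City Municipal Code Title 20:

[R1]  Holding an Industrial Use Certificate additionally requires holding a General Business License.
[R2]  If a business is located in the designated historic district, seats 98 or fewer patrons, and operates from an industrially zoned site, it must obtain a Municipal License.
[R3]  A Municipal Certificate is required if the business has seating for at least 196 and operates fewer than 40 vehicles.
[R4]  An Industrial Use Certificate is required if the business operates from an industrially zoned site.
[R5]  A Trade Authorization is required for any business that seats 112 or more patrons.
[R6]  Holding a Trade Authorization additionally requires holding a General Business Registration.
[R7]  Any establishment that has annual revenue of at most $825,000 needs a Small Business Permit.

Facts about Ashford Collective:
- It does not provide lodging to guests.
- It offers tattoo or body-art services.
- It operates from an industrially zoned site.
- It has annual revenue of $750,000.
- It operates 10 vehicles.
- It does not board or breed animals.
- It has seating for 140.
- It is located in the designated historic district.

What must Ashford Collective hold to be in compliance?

[R1] Industrial Use Certificate is required → General Business License also required.
[R2] is located in the designated historic district; seating 140 > 98; operates from an industrially zoned site → Municipal License not required.
[R3] seating 140 < 196; vehicles 10 < 40 → Municipal Certificate not required.
[R4] operates from an industrially zoned site → Industrial Use Certificate required.
[R5] seating 140 ≥ 112 → Trade Authorization required.
[R6] Trade Authorization is required → General Business Registration also required.
[R7] revenue $750,000 ≤ $825,000 → Small Business Permit required.

General Business License, General Business Registration, Industrial Use Certificate, Small Business Permit, Trade Authorization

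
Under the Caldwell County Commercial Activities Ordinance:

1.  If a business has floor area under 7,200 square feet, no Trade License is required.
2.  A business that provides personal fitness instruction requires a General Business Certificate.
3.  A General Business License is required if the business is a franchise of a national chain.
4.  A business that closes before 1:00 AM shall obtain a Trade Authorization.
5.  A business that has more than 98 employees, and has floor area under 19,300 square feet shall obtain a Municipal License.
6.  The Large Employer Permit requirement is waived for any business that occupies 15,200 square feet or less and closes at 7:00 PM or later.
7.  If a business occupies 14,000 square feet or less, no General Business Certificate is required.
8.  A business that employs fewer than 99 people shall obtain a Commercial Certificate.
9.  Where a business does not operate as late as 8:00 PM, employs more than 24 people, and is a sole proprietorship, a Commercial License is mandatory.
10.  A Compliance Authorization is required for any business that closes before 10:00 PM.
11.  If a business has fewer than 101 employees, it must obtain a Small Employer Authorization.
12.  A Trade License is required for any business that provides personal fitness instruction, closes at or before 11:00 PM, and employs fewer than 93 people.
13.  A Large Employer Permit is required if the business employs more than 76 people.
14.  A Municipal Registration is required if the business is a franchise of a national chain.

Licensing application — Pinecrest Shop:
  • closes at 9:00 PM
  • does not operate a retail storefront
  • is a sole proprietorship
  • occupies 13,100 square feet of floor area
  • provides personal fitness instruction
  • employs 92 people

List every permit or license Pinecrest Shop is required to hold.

Commercial Certificate, Compliance Authorization, Small Employer Authorization, Trade Authorization, Trade License

1. floor area 13,100 square feet ≥ 7,200 square feet → Trade License exemption does not apply.
2. provides personal fitness instruction → General Business Certificate required.
3. is a sole proprietorship (not: is a franchise of a national chain) → General Business License not required.
4. closes 9:00 PM, at/before 1:00 AM → Trade Authorization required.
5. employees 92 ≤ 98; floor area 13,100 square feet < 19,300 square feet → Municipal License not required.
6. floor area 13,100 square feet ≤ 15,200 square feet; closes 9:00 PM, after 7:00 PM → exempt from Large Employer Permit.
7. floor area 13,100 square feet ≤ 14,000 square feet → exempt from General Business Certificate.
8. employees 92 < 99 → Commercial Certificate required.
9. closes 9:00 PM, after 8:00 PM; employees 92 > 24; is a sole proprietorship → Commercial License not required.
10. closes 9:00 PM, at/before 10:00 PM → Compliance Authorization required.
11. employees 92 < 101 → Small Employer Authorization required.
12. provides personal fitness instruction; closes 9:00 PM, at/before 11:00 PM; employees 92 < 93 → Trade License required.
13. employees 92 > 76 → Large Employer Permit required.
14. is a sole proprietorship (not: is a franchise of a national chain) → Municipal Registration not required.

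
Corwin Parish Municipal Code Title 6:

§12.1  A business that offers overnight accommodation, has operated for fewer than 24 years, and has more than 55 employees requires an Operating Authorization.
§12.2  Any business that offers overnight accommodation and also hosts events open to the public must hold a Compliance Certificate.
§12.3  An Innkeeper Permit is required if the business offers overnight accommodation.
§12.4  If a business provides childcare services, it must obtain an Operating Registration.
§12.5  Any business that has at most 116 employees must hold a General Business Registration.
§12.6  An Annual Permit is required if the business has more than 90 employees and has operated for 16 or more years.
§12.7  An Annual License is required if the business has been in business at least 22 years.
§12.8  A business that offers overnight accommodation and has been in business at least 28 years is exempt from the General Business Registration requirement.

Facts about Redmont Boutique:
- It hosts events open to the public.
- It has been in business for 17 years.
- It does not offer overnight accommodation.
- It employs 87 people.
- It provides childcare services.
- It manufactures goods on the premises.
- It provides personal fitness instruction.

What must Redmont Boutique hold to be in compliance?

§12.1 does not offer overnight accommodation; years in business 17 < 24; employees 87 > 55 → Operating Authorization not required.
§12.2 does not offer overnight accommodation; hosts events open to the public → Compliance Certificate not required.
§12.3 does not offer overnight accommodation → Innkeeper Permit not required.
§12.4 provides childcare services → Operating Registration required.
§12.5 employees 87 ≤ 116 → General Business Registration required.
§12.6 employees 87 ≤ 90; years in business 17 ≥ 16 → Annual Permit not required.
§12.7 years in business 17 < 22 → Annual License not required.
§12.8 does not offer overnight accommodation; years in business 17 < 28 → General Business Registration exemption does not apply.

General Business Registration, Operating Registration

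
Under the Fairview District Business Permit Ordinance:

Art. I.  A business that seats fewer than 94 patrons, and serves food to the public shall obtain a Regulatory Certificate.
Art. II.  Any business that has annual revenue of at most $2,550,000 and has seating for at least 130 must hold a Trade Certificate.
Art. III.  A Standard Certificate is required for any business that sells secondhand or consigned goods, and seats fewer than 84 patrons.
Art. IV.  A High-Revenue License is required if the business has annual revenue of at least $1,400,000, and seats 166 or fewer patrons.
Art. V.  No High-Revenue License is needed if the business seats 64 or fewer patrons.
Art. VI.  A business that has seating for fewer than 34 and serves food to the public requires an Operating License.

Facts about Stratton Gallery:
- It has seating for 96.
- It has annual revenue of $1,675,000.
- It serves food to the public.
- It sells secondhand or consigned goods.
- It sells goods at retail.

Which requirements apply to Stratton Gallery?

High-Revenue License

Art. I. seating 96 ≥ 94; serves food to the public → Regulatory Certificate not required.
Art. II. revenue $1,675,000 ≤ $2,550,000; seating 96 < 130 → Trade Certificate not required.
Art. III. sells secondhand or consigned goods; seating 96 ≥ 84 → Standard Certificate not required.
Art. IV. revenue $1,675,000 ≥ $1,400,000; seating 96 ≤ 166 → High-Revenue License required.
Art. V. seating 96 > 64 → High-Revenue License exemption does not apply.
Art. VI. seating 96 ≥ 34; serves food to the public → Operating License not required.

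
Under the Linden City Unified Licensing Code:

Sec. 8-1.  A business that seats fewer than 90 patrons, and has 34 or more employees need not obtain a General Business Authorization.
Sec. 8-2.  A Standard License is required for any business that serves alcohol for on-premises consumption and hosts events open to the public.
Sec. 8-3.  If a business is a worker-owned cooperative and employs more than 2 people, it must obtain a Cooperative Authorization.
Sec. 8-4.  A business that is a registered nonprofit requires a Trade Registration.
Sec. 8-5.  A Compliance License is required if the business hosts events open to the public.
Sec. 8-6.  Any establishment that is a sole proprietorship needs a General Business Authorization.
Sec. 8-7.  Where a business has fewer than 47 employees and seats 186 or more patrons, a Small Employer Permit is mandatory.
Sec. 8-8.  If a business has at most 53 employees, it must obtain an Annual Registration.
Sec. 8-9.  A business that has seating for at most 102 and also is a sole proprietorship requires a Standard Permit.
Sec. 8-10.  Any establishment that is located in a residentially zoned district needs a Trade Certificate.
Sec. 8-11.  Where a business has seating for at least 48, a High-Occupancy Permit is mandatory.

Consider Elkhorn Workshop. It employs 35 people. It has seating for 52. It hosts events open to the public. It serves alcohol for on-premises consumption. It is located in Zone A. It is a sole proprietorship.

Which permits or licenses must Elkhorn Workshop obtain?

Sec. 8-1. seating 52 < 90; employees 35 ≥ 34 → exempt from General Business Authorization.
Sec. 8-2. serves alcohol for on-premises consumption; hosts events open to the public → Standard License required.
Sec. 8-3. is a sole proprietorship (not: is a worker-owned cooperative); employees 35 > 2 → Cooperative Authorization not required.
Sec. 8-4. is a sole proprietorship (not: is a registered nonprofit) → Trade Registration not required.
Sec. 8-5. hosts events open to the public → Compliance License required.
Sec. 8-6. is a sole proprietorship → General Business Authorization required.
Sec. 8-7. employees 35 < 47; seating 52 < 186 → Small Employer Permit not required.
Sec. 8-8. employees 35 ≤ 53 → Annual Registration required.
Sec. 8-9. seating 52 ≤ 102; is a sole proprietorship → Standard Permit required.
Sec. 8-10. is located in Zone A (not: is located in a residentially zoned district) → Trade Certificate not required.
Sec. 8-11. seating 52 ≥ 48 → High-Occupancy Permit required.

Annual Registration, Compliance License, High-Occupancy Permit, Standard License, Standard Permit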